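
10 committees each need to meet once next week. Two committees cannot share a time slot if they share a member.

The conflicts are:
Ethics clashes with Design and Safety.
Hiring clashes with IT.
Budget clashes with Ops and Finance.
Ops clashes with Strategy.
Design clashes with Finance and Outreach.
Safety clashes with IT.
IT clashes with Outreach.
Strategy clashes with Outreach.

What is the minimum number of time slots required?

3

The cycle Ethics-Safety-IT-Outreach-Design-Ethics has odd length 5, so it cannot be 2-colored; at least 3 time slots are needed.
3 time slots suffice: time slot 1 → {Budget, Design, IT, Strategy}; time slot 2 → {Ethics, Hiring, Ops, Finance, Outreach}; time slot 3 → {Safety}. Every pair that conflicts lands in different time slots.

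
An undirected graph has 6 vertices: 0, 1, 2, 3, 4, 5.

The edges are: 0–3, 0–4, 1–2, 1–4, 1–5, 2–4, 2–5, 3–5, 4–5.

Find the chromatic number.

1, 2, 4, 5 are pairwise adjacent (a clique of size 4), so at least 4 colors are needed.
4 colors suffice: 0=blue, 1=green, 2=yellow, 3=red, 4=red, 5=blue. No two adjacent vertices share a color.

4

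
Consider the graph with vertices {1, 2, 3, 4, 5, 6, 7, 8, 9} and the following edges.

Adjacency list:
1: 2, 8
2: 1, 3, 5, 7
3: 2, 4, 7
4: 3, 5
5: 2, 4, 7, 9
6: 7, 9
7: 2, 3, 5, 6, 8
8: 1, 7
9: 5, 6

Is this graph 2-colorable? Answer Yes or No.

2, 3, 7 form a triangle, so at least 3 colors are needed.
So 2 colors are not enough.

No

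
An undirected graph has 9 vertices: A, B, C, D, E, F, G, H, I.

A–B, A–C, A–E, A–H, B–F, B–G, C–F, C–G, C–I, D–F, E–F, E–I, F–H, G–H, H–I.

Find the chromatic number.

2

C and F are adjacent, so at least 2 colors are needed.
2 colors suffice: color 1 → {A, F, G, I}; color 2 → {B, C, D, E, H}. Each edge has distinct colors on its endpoints.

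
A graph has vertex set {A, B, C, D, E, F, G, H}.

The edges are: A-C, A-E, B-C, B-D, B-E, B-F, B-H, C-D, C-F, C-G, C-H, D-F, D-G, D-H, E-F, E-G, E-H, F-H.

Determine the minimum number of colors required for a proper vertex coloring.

5

B, C, D, F, H form a clique, so at least 5 colors are needed.
5 colors suffice: color 1 → {C, E}; color 2 → {A, B, G}; color 3 → {H}; color 4 → {F}; color 5 → {D}. Every edge joins two different colors.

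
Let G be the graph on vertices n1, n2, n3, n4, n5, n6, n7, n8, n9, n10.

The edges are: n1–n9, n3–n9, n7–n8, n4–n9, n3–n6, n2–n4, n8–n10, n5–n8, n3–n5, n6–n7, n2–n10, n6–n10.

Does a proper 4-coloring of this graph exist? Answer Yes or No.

The chromatic number is 3. The cycle n8-n5-n3-n6-n7-n8 has odd length 5, so it cannot be 2-colored; at least 3 colors are needed.
A valid assignment using 3 colors: n1=B, n2=G, n3=B, n4=B, n5=R, n6=G, n7=R, n8=B, n9=R, n10=R.
Since 4 ≥ 3, a proper 4-coloring certainly exists.

Yes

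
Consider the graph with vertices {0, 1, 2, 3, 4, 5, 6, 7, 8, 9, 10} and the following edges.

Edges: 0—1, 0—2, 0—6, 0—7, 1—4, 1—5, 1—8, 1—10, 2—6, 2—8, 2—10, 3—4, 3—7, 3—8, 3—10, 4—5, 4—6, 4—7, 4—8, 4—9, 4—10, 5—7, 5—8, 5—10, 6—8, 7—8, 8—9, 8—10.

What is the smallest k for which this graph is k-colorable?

5

1, 4, 5, 8, 10 are pairwise adjacent (a clique of size 5), so at least 5 colors are needed.
5 colors suffice: color a → {0, 8}; color b → {2, 4}; color c → {6, 7, 9, 10}; color d → {1, 3}; color e → {5}. Each edge has distinct colors on its endpoints.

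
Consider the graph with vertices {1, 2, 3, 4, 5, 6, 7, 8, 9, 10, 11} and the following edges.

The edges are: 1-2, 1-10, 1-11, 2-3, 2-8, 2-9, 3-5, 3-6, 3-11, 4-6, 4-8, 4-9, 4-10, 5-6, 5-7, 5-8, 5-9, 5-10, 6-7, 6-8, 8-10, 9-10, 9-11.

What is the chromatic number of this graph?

5, 9, 10 are pairwise adjacent, so at least 3 colors are needed.
3 colors suffice: color a → {2, 4, 5, 11}; color b → {6, 10}; color c → {1, 3, 7, 8, 9}. No two adjacent vertices share a color.

3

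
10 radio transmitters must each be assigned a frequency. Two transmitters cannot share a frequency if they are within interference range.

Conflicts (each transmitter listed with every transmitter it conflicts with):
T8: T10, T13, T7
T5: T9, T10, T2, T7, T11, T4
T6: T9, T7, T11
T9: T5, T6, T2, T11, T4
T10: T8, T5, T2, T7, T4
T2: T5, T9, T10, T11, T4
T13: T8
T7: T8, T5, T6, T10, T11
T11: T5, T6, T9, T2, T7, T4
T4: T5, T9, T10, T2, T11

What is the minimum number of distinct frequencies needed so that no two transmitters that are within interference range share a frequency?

T5, T9, T2, T11, T4 all conflict with each other, so at least 5 frequencies are needed.
5 frequencies suffice: frequency 1 → {T10, T13, T11}; frequency 2 → {T8, T5, T6}; frequency 3 → {T9, T7}; frequency 4 → {T2}; frequency 5 → {T4}. Every pair that conflicts lands in different frequencies.

5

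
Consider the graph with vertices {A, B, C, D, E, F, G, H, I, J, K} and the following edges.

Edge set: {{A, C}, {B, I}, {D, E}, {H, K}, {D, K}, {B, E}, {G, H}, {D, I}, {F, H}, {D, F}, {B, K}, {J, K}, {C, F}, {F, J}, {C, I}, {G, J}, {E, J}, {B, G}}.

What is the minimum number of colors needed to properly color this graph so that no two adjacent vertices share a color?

A and C are adjacent, so at least 2 colors are needed.
One proper 2-coloring: A=blue, B=red, C=red, D=red, E=blue, F=blue, G=blue, H=red, I=blue, J=red, K=blue. Every edge joins two different colors.

2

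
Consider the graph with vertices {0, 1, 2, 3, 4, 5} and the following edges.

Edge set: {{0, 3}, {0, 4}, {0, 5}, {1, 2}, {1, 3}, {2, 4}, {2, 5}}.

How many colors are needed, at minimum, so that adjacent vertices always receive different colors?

3

The cycle 1-2-5-0-3-1 has odd length 5, so it cannot be 2-colored; at least 3 colors are needed.
A valid assignment using 3 colors: 0=a, 1=c, 2=a, 3=b, 4=b, 5=b. No two adjacent vertices share a color.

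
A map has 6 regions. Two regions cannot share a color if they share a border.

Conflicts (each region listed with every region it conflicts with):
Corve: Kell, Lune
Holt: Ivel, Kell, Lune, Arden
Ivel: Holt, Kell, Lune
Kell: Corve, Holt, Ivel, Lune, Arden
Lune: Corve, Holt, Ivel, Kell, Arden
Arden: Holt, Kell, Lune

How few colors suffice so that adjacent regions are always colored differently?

4

Holt, Kell, Lune, Arden pairwise conflict, so at least 4 colors are needed.
4 colors suffice: color 1 → {Kell}; color 2 → {Lune}; color 3 → {Corve, Holt}; color 4 → {Ivel, Arden}. Each listed conflict is separated.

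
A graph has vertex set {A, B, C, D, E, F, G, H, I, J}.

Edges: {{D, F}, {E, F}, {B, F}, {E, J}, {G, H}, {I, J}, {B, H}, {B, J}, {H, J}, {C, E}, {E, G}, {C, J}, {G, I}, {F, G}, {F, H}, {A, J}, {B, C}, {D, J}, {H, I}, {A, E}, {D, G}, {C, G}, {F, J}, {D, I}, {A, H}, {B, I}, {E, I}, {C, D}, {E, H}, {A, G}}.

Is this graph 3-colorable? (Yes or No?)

No

B, H, I, J form a clique, so at least 4 colors are needed.
So 3 colors are not enough.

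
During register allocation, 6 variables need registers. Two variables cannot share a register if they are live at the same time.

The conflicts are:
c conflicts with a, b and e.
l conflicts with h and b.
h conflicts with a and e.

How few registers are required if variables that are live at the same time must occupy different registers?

3

The cycle e-c-b-l-h-e has odd length 5, so it cannot be 2-colored; at least 3 registers are needed.
3 registers suffice: register 1 → {c, h}; register 2 → {a, b, e}; register 3 → {l}. Each listed conflict is separated.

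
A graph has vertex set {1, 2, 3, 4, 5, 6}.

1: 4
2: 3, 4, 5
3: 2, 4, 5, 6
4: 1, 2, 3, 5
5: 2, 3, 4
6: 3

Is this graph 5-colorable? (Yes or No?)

The chromatic number is 4. 2, 3, 4, 5 form a clique, so at least 4 colors are needed.
One proper 4-coloring: 1=a, 2=d, 3=a, 4=b, 5=c, 6=b.
Since 5 ≥ 4, a proper 5-coloring certainly exists.

Yes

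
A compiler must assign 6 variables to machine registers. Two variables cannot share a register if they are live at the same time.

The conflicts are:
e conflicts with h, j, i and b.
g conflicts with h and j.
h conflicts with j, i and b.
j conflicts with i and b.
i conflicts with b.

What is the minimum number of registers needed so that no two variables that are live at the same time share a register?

5

e, h, j, i, b are mutually in conflict, so at least 5 registers are needed.
5 registers suffice: register 1 → {h}; register 2 → {j}; register 3 → {e, g}; register 4 → {b}; register 5 → {i}. Every pair that conflicts lands in different registers.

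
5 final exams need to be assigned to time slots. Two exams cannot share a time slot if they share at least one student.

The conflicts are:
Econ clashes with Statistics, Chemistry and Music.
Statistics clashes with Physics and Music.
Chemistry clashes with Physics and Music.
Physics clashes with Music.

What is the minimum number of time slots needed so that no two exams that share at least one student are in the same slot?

Econ, Chemistry, Music all conflict with each other, so at least 3 time slots are needed.
3 time slots suffice: time slot 1 → {Music}; time slot 2 → {Statistics, Chemistry}; time slot 3 → {Econ, Physics}. No two conflicting exams share a time slot.

3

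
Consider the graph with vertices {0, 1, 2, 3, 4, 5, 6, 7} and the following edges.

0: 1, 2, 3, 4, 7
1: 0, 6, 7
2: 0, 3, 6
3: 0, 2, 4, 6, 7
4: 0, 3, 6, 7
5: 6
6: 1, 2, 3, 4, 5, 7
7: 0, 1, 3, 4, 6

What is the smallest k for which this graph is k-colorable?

0, 3, 4, 7 are pairwise adjacent (a clique of size 4), so at least 4 colors are needed.
4 colors suffice: color a → {0, 6}; color b → {2, 5, 7}; color c → {1, 3}; color d → {4}. Every edge joins two different colors.

4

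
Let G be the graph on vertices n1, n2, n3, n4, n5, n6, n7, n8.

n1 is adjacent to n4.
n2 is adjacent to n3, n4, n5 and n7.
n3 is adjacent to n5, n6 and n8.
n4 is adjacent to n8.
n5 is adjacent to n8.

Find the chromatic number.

n3, n5, n8 are mutually adjacent, so at least 3 colors are needed.
3 colors suffice: color 1 → {n3, n4, n7}; color 2 → {n1, n2, n6, n8}; color 3 → {n5}. Each edge has distinct colors on its endpoints.

3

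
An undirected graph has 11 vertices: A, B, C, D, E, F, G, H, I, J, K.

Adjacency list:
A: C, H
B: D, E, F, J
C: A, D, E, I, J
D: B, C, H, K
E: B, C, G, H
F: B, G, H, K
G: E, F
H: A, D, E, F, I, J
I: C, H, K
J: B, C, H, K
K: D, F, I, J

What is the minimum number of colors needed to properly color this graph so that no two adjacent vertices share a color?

B and F are adjacent, so at least 2 colors are needed.
2 colors suffice: color 1 → {B, C, G, H, K}; color 2 → {A, D, E, F, I, J}. Each edge has distinct colors on its endpoints.

2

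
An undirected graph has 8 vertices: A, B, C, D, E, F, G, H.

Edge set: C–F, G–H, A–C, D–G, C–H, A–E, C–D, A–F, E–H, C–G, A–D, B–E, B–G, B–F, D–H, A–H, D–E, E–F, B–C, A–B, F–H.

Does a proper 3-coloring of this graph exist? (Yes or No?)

No

C, D, G, H are pairwise adjacent (a clique of size 4), so at least 4 colors are needed.
So 3 colors are not enough.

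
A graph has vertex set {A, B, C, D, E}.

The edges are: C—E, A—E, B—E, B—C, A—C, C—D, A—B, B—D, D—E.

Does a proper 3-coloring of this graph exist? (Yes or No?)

A, B, C, E form a clique, so at least 4 colors are needed.
So 3 colors are not enough.

No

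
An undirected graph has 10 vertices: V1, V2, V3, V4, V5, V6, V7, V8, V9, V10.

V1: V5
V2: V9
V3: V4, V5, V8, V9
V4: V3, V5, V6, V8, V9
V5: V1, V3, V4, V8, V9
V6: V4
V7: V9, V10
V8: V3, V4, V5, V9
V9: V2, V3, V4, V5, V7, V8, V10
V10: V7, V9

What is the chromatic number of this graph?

V3, V4, V5, V8, V9 form a clique, so at least 5 colors are needed.
A valid assignment using 5 colors: V1=1, V2=2, V3=5, V4=2, V5=3, V6=1, V7=3, V8=4, V9=1, V10=2. No two adjacent vertices share a color.

5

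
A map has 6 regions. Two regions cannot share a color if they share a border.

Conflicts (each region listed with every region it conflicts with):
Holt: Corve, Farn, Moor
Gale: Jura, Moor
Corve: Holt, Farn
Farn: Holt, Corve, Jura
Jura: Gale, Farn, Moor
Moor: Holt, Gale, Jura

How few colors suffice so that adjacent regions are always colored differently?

3

Holt, Corve, Farn all conflict with each other, so at least 3 colors are needed.
3 colors suffice: Holt=2, Gale=3, Corve=3, Farn=1, Jura=2, Moor=1. Every pair that conflicts lands in different colors.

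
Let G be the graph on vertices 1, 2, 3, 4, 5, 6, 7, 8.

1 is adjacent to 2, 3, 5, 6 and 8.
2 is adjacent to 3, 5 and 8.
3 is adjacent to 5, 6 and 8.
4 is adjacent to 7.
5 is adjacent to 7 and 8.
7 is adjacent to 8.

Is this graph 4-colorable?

1, 2, 3, 5, 8 are pairwise adjacent (a clique of size 5), so at least 5 colors are needed.
So 4 colors are not enough.

No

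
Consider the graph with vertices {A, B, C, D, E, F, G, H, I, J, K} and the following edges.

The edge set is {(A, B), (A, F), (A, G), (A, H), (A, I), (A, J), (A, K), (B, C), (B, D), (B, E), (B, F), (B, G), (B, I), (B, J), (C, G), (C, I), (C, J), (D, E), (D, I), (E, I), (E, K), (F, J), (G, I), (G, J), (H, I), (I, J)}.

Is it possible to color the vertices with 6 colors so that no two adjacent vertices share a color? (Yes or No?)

Yes

The chromatic number is 5. B, C, G, I, J are mutually adjacent (a clique of size 5), so at least 5 colors are needed.
5 colors suffice: color red → {F, I, K}; color blue → {B, H}; color green → {A, C, E}; color yellow → {D, J}; color purple → {G}.
Since 6 ≥ 5, a proper 6-coloring certainly exists.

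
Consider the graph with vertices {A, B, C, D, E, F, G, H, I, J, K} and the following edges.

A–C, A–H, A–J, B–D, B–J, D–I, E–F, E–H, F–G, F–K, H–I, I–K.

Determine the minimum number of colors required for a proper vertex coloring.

The cycle I-H-E-F-K-I has odd length 5, so it cannot be 2-colored; at least 3 colors are needed.
A valid assignment using 3 colors: A=1, B=1, C=2, D=2, E=3, F=1, G=2, H=2, I=1, J=2, K=2. Every edge joins two different colors.

3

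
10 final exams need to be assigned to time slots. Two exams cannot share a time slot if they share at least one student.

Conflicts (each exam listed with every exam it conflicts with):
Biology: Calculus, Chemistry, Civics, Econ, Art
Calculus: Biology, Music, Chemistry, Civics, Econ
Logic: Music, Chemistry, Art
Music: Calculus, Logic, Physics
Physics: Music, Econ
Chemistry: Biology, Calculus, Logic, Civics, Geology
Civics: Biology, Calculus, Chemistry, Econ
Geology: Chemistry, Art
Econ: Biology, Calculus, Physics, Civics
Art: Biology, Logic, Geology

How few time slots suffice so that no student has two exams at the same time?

Biology, Calculus, Civics, Econ all conflict with each other, so at least 4 time slots are needed.
Using 4 time slots: Biology=2, Calculus=3, Logic=2, Music=1, Physics=2, Chemistry=1, Civics=4, Geology=2, Econ=1, Art=1. No two conflicting exams share a time slot.

4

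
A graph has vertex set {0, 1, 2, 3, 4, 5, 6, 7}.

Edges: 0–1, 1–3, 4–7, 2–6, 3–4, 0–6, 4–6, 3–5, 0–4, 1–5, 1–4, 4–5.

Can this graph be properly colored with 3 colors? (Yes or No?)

No

1, 3, 4, 5 are pairwise adjacent (a clique of size 4), so at least 4 colors are needed.
So 3 colors are not enough.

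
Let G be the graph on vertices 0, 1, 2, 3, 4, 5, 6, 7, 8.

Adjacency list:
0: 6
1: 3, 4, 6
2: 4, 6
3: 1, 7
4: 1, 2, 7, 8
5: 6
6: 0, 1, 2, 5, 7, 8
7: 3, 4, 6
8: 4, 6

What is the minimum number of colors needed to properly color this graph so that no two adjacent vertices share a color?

2

5 and 6 are adjacent, so at least 2 colors are needed.
2 colors suffice: color a → {3, 4, 6}; color b → {0, 1, 2, 5, 7, 8}. Each edge has distinct colors on its endpoints.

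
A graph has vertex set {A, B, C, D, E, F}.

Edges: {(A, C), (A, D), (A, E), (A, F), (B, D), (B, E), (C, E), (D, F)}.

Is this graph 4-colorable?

The chromatic number is 3. A, C, E form a triangle, so at least 3 colors are needed.
A valid assignment using 3 colors: A=red, B=red, C=green, D=blue, E=blue, F=green.
Since 4 ≥ 3, a proper 4-coloring certainly exists.

Yes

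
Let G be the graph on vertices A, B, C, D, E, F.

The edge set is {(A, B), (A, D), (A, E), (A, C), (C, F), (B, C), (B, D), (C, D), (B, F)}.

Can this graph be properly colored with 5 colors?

The chromatic number is 4. A, B, C, D are mutually adjacent (a clique of size 4), so at least 4 colors are needed.
4 colors suffice: color red → {B, E}; color blue → {A, F}; color green → {C}; color yellow → {D}.
Since 5 ≥ 4, a proper 5-coloring certainly exists.

Yes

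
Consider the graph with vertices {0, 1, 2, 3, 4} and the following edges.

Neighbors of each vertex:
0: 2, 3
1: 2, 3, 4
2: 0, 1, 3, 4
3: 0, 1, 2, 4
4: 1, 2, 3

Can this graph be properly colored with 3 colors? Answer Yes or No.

No

1, 2, 3, 4 are mutually adjacent (a clique of size 4), so at least 4 colors are needed.
So 3 colors are not enough.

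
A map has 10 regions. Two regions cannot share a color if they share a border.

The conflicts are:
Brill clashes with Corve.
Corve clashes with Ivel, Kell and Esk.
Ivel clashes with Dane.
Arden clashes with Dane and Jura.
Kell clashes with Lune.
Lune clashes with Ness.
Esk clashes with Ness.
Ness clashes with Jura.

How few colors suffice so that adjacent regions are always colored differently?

The cycle Corve-Kell-Lune-Ness-Esk-Corve has odd length 5, so it cannot be 2-colored; at least 3 colors are needed.
A valid assignment using 3 colors: Brill=2, Corve=1, Ivel=2, Arden=1, Kell=3, Lune=2, Esk=2, Dane=3, Ness=1, Jura=2. Every pair that conflicts lands in different colors.

3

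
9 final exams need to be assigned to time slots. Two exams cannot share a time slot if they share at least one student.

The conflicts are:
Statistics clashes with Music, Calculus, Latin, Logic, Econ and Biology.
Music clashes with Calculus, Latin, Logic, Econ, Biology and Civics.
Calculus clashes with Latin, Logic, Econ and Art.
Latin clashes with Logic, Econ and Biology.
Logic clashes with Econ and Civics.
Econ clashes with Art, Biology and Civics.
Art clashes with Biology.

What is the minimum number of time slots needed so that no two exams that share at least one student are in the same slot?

6

Statistics, Music, Calculus, Latin, Logic, Econ all conflict with each other, so at least 6 time slots are needed.
6 time slots suffice: time slot 1 → {Econ}; time slot 2 → {Music, Art}; time slot 3 → {Statistics, Civics}; time slot 4 → {Calculus, Biology}; time slot 5 → {Logic}; time slot 6 → {Latin}. Each listed conflict is separated.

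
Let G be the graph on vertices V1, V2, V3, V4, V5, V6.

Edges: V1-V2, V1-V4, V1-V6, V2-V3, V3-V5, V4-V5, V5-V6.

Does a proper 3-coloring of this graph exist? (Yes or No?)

The chromatic number is 3. The cycle V1-V4-V5-V3-V2-V1 has odd length 5, so it cannot be 2-colored; at least 3 colors are needed.
3 colors suffice: V1=1, V2=2, V3=3, V4=2, V5=1, V6=2.
That is already a proper 3-coloring.

Yes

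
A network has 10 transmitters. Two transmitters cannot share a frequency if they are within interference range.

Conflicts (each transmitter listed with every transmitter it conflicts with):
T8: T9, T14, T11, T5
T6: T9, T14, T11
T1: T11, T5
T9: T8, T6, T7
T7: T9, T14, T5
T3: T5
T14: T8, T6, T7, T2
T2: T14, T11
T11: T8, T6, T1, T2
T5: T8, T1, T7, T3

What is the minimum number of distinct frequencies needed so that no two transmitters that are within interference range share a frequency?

T7 and T14 conflict, so at least 2 frequencies are needed.
2 frequencies suffice: frequency 1 → {T9, T14, T11, T5}; frequency 2 → {T8, T6, T1, T7, T3, T2}. No two conflicting transmitters share a frequency.

2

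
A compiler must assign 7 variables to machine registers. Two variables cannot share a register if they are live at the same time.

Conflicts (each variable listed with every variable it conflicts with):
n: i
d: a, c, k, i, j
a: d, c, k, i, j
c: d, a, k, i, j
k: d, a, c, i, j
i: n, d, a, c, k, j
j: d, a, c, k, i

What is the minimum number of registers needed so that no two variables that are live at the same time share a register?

6

d, a, c, k, i, j all conflict with each other, so at least 6 registers are needed.
6 registers suffice: register 1 → {i}; register 2 → {n, c}; register 3 → {a}; register 4 → {d}; register 5 → {j}; register 6 → {k}. No two conflicting variables share a register.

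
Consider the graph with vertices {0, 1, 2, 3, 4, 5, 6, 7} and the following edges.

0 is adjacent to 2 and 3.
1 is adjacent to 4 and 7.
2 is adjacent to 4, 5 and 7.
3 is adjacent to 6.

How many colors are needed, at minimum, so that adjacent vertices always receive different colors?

2

0 and 3 are adjacent, so at least 2 colors are needed.
2 colors suffice: color red → {1, 2, 3}; color blue → {0, 4, 5, 6, 7}. No two adjacent vertices share a color.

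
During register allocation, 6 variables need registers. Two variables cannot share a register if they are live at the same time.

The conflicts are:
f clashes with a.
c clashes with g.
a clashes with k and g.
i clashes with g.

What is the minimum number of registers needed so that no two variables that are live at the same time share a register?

2

i and g conflict, so at least 2 registers are needed.
Using 2 registers: f=1, c=2, a=2, k=1, i=2, g=1. No two conflicting variables share a register.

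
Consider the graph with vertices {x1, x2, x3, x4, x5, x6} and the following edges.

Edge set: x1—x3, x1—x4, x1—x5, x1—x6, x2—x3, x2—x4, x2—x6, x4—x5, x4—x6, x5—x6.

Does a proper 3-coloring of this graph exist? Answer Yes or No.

x1, x4, x5, x6 are pairwise adjacent (a clique of size 4), so at least 4 colors are needed.
So 3 colors are not enough.

No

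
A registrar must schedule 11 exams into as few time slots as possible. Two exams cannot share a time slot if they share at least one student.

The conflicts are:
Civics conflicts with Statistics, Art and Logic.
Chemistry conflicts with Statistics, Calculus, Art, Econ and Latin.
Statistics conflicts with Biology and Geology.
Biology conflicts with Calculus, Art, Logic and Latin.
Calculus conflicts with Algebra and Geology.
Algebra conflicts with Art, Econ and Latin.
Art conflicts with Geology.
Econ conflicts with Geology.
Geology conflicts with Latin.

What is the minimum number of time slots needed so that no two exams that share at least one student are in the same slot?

Chemistry and Statistics conflict, so at least 2 time slots are needed.
2 time slots suffice: time slot 1 → {Civics, Chemistry, Biology, Algebra, Geology}; time slot 2 → {Statistics, Calculus, Art, Econ, Logic, Latin}. No two conflicting exams share a time slot.

2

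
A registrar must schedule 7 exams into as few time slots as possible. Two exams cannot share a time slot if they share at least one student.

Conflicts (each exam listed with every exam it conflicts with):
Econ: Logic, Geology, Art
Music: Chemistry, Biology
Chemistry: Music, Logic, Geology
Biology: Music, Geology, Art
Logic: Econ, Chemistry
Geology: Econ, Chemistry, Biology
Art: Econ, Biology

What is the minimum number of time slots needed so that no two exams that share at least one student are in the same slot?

2

Biology and Geology conflict, so at least 2 time slots are needed.
2 time slots suffice: time slot 1 → {Econ, Chemistry, Biology}; time slot 2 → {Music, Logic, Geology, Art}. Every pair that conflicts lands in different time slots.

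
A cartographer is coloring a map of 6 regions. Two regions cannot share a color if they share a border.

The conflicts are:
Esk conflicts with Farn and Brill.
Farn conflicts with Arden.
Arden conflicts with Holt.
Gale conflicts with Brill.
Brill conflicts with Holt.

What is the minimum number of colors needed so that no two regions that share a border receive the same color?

3

The cycle Arden-Holt-Brill-Esk-Farn-Arden has odd length 5, so it cannot be 2-colored; at least 3 colors are needed.
3 colors suffice: color 1 → {Arden, Brill}; color 2 → {Farn, Gale, Holt}; color 3 → {Esk}. Each listed conflict is separated.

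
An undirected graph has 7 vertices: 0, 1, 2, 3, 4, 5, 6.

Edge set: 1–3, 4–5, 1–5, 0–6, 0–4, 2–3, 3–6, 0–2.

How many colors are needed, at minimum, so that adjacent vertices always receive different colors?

4 and 5 are adjacent, so at least 2 colors are needed.
A valid assignment using 2 colors: 0=a, 1=b, 2=b, 3=a, 4=b, 5=a, 6=b. Every edge joins two different colors.

2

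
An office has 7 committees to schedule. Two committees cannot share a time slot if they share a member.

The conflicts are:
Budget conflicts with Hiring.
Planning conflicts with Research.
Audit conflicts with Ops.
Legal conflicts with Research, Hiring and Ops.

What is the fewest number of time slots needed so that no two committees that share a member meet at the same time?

2

Legal and Hiring conflict, so at least 2 time slots are needed.
2 time slots suffice: time slot 1 → {Budget, Planning, Audit, Legal}; time slot 2 → {Research, Hiring, Ops}. No two conflicting committees share a time slot.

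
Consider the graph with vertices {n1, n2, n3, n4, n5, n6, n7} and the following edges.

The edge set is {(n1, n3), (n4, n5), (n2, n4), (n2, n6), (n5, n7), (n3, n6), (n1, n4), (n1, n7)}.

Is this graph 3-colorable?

Yes

The chromatic number is 3. The cycle n2-n6-n3-n1-n4-n2 has odd length 5, so it cannot be 2-colored; at least 3 colors are needed.
3 colors suffice: color R → {n3, n4, n7}; color B → {n1, n2, n5}; color G → {n6}.
That is already a proper 3-coloring.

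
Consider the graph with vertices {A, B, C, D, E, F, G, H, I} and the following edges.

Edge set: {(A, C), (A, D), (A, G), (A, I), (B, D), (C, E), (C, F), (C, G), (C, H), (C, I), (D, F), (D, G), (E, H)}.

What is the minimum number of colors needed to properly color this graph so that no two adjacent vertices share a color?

C, E, H are mutually adjacent, so at least 3 colors are needed.
3 colors suffice: color red → {C, D}; color blue → {A, B, E, F}; color green → {G, H, I}. Each edge has distinct colors on its endpoints.

3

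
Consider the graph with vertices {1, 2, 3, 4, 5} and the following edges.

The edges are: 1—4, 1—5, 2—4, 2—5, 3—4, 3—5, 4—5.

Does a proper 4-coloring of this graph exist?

The chromatic number is 3. 3, 4, 5 are mutually adjacent, so at least 3 colors are needed.
3 colors suffice: color a → {4}; color b → {5}; color c → {1, 2, 3}.
Since 4 ≥ 3, a proper 4-coloring certainly exists.

Yes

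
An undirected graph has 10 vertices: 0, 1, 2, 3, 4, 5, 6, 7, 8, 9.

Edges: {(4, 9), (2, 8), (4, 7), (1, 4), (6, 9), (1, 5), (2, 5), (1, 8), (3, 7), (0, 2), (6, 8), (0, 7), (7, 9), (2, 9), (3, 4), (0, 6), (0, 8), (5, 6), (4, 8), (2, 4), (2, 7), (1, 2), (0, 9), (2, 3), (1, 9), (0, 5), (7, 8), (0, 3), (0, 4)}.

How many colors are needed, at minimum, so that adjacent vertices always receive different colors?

0, 2, 3, 4, 7 are pairwise adjacent (a clique of size 5), so at least 5 colors are needed.
5 colors suffice: color red → {2, 6}; color blue → {0, 1}; color green → {4, 5}; color yellow → {3, 8, 9}; color purple → {7}. Each edge has distinct colors on its endpoints.

5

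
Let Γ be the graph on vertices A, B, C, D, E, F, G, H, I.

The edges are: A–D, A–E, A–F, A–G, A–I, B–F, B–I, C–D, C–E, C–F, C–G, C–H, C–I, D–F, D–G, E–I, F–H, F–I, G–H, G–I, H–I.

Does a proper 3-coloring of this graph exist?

C, F, H, I form a clique, so at least 4 colors are needed.
So 3 colors are not enough.

No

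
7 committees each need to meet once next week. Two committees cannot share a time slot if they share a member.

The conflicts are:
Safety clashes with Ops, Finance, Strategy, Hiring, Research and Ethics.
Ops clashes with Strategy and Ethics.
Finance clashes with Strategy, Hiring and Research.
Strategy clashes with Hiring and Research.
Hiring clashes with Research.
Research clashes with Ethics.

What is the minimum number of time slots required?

5

Safety, Finance, Strategy, Hiring, Research are mutually in conflict, so at least 5 time slots are needed.
5 time slots suffice: Safety=1, Ops=2, Finance=5, Strategy=3, Hiring=4, Research=2, Ethics=3. Every pair that conflicts lands in different time slots.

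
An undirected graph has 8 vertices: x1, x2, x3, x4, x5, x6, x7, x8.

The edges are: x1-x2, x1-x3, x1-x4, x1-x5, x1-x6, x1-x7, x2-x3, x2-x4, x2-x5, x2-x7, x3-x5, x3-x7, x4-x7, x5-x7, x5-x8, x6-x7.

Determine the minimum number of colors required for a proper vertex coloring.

x1, x2, x3, x5, x7 are pairwise adjacent (a clique of size 5), so at least 5 colors are needed.
5 colors suffice: color 1 → {x1, x8}; color 2 → {x7}; color 3 → {x4, x5, x6}; color 4 → {x2}; color 5 → {x3}. Each edge has distinct colors on its endpoints.

5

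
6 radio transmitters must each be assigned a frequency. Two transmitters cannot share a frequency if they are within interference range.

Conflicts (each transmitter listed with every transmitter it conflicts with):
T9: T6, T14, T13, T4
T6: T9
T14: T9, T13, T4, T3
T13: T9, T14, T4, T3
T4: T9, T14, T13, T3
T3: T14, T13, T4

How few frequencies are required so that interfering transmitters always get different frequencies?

4

T9, T14, T13, T4 all conflict with each other, so at least 4 frequencies are needed.
4 frequencies suffice: frequency 1 → {T9, T3}; frequency 2 → {T6, T13}; frequency 3 → {T14}; frequency 4 → {T4}. Each listed conflict is separated.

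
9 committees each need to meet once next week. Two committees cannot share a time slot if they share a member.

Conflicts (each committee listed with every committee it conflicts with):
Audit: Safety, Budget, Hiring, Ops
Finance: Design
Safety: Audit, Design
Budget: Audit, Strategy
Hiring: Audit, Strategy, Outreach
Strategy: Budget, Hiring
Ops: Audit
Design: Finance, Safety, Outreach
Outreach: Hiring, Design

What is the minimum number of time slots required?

3

The cycle Hiring-Outreach-Design-Safety-Audit-Hiring has odd length 5, so it cannot be 2-colored; at least 3 time slots are needed.
Using 3 time slots: Audit=1, Finance=2, Safety=2, Budget=2, Hiring=2, Strategy=1, Ops=2, Design=1, Outreach=3. Every pair that conflicts lands in different time slots.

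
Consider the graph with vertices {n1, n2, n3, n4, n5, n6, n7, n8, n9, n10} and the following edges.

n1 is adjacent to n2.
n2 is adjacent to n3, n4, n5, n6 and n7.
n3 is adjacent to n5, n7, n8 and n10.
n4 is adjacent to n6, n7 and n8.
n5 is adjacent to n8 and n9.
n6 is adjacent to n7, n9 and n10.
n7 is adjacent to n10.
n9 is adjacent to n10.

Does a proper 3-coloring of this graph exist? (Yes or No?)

n2, n4, n6, n7 form a clique, so at least 4 colors are needed.
So 3 colors are not enough.

No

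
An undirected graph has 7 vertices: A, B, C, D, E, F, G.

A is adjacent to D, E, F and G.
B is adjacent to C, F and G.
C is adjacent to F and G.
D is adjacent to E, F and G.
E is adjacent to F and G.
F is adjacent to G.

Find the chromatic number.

A, D, E, F, G are mutually adjacent (a clique of size 5), so at least 5 colors are needed.
5 colors suffice: color 1 → {G}; color 2 → {F}; color 3 → {C, D}; color 4 → {A, B}; color 5 → {E}. No two adjacent vertices share a color.

5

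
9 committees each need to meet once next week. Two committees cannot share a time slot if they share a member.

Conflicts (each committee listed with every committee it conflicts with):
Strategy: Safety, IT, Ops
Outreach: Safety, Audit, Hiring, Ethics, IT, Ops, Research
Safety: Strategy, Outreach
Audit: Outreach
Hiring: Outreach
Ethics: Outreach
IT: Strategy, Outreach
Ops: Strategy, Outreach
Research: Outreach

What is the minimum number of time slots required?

Outreach and Ops conflict, so at least 2 time slots are needed.
2 time slots suffice: Strategy=1, Outreach=1, Safety=2, Audit=2, Hiring=2, Ethics=2, IT=2, Ops=2, Research=2. Every pair that conflicts lands in different time slots.

2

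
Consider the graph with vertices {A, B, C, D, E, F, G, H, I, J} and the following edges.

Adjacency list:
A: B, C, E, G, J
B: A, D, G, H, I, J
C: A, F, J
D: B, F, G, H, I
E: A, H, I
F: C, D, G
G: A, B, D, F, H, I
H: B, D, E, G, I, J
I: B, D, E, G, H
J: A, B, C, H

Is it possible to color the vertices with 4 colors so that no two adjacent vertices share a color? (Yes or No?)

B, D, G, H, I form a clique, so at least 5 colors are needed.
So 4 colors are not enough.

No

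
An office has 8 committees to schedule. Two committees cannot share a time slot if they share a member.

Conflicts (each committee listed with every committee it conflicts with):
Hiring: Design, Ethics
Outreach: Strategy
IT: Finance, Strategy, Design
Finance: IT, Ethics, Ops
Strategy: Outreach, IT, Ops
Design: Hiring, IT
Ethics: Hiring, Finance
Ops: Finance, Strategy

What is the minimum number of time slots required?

The cycle Hiring-Design-IT-Finance-Ethics-Hiring has odd length 5, so it cannot be 2-colored; at least 3 time slots are needed.
3 time slots suffice: time slot 1 → {Finance, Strategy, Design}; time slot 2 → {Hiring, Outreach, IT, Ops}; time slot 3 → {Ethics}. Each listed conflict is separated.

3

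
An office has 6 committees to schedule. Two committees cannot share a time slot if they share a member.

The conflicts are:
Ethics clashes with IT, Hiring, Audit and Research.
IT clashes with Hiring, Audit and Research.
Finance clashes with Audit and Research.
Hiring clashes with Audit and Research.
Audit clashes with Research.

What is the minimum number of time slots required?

Ethics, IT, Hiring, Audit, Research all conflict with each other, so at least 5 time slots are needed.
5 time slots suffice: Ethics=5, IT=3, Finance=3, Hiring=4, Audit=2, Research=1. Each listed conflict is separated.

5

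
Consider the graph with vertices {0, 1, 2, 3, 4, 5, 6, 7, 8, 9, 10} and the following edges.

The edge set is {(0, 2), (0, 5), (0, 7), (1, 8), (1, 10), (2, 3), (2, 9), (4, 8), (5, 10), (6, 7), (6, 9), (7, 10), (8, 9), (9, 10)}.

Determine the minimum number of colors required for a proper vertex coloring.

The cycle 10-9-2-0-5-10 has odd length 5, so it cannot be 2-colored; at least 3 colors are needed.
3 colors suffice: 0=blue, 1=blue, 2=red, 3=blue, 4=blue, 5=green, 6=red, 7=green, 8=red, 9=blue, 10=red. No two adjacent vertices share a color.

3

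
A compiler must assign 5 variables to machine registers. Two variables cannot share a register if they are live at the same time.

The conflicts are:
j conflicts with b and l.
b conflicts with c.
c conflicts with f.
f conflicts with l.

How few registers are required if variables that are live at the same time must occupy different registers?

3

The cycle c-b-j-l-f-c has odd length 5, so it cannot be 2-colored; at least 3 registers are needed.
3 registers suffice: register 1 → {j, c}; register 2 → {b, l}; register 3 → {f}. Each listed conflict is separated.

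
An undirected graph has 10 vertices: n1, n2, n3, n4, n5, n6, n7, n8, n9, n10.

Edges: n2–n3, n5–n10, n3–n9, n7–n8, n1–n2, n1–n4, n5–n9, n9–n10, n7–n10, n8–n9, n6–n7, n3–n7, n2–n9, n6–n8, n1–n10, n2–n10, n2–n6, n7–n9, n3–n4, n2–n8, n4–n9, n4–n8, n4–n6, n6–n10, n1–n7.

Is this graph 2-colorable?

No

n4, n6, n8 are mutually adjacent, so at least 3 colors are needed.
So 2 colors are not enough.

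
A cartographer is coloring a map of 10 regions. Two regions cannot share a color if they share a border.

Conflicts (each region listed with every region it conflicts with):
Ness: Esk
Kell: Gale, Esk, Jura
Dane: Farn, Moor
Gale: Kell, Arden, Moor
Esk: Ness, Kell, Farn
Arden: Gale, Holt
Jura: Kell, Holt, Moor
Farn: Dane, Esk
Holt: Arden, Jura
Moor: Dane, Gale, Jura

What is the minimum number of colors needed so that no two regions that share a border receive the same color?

The cycle Holt-Jura-Moor-Gale-Arden-Holt has odd length 5, so it cannot be 2-colored; at least 3 colors are needed.
One proper 3-coloring: Ness=2, Kell=2, Dane=1, Gale=1, Esk=1, Arden=2, Jura=1, Farn=2, Holt=3, Moor=2. Each listed conflict is separated.

3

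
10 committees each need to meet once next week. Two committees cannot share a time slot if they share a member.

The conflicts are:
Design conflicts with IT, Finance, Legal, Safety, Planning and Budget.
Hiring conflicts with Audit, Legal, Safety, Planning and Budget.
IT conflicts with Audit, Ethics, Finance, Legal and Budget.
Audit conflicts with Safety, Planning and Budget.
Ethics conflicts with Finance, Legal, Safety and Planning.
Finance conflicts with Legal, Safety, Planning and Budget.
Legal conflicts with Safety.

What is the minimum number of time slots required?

4

Ethics, Finance, Legal, Safety all conflict with each other, so at least 4 time slots are needed.
Using 4 time slots: Design=4, Hiring=1, IT=2, Audit=4, Ethics=4, Finance=1, Legal=3, Safety=2, Planning=2, Budget=3. Each listed conflict is separated.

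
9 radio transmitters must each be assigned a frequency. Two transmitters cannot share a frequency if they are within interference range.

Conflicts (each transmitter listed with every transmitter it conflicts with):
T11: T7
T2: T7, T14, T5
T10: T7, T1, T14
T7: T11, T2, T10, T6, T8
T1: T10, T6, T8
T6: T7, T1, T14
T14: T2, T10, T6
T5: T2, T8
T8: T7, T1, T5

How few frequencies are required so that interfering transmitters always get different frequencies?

T2 and T14 conflict, so at least 2 frequencies are needed.
2 frequencies suffice: frequency 1 → {T7, T1, T14, T5}; frequency 2 → {T11, T2, T10, T6, T8}. Each listed conflict is separated.

2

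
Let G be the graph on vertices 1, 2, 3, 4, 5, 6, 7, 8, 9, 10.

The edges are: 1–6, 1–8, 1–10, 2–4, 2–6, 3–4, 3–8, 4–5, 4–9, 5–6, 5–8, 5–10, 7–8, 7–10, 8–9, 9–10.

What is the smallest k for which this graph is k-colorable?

2 and 6 are adjacent, so at least 2 colors are needed.
2 colors suffice: 1=blue, 2=blue, 3=blue, 4=red, 5=blue, 6=red, 7=blue, 8=red, 9=blue, 10=red. No two adjacent vertices share a color.

2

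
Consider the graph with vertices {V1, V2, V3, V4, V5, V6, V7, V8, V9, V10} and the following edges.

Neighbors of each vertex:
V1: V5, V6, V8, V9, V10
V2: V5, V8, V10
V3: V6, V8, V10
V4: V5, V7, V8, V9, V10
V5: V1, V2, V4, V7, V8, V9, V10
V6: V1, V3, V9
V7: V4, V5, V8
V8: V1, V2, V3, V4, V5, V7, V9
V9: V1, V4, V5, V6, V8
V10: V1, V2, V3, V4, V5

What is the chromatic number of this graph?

4

V4, V5, V7, V8 are mutually adjacent (a clique of size 4), so at least 4 colors are needed.
4 colors suffice: color 1 → {V5, V6}; color 2 → {V8, V10}; color 3 → {V2, V3, V7, V9}; color 4 → {V1, V4}. Each edge has distinct colors on its endpoints.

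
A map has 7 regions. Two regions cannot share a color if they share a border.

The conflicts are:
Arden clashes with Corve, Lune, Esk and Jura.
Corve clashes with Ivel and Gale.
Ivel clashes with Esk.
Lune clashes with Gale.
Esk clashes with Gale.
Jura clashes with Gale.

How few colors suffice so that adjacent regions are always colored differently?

Corve and Ivel conflict, so at least 2 colors are needed.
2 colors suffice: color 1 → {Arden, Ivel, Gale}; color 2 → {Corve, Lune, Esk, Jura}. No two conflicting regions share a color.

2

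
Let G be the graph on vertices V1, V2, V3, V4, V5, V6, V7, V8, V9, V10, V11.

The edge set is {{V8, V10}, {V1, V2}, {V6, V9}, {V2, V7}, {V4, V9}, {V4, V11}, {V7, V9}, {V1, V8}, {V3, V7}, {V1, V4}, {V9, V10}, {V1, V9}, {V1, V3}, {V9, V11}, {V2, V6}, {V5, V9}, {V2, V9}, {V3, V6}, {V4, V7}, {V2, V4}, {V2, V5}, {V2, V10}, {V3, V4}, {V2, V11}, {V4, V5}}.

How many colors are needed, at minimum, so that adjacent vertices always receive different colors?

4

V2, V4, V5, V9 form a clique, so at least 4 colors are needed.
A valid assignment using 4 colors: V1=4, V2=2, V3=1, V4=3, V5=4, V6=3, V7=4, V8=1, V9=1, V10=3, V11=4. Each edge has distinct colors on its endpoints.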